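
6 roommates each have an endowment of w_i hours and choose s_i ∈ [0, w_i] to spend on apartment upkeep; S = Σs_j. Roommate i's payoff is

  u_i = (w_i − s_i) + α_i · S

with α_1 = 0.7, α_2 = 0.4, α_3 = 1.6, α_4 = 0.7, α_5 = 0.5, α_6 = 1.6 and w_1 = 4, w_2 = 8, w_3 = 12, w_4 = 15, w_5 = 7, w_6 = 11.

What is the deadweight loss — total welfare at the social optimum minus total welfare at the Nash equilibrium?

∂u_i/∂s_i = α_i − 1, so roommate i contributes w_i if α_i > 1, else 0.
α_i > 1 for i ∈ {3, 6}; NE contributions (0, 0, 12, 0, 0, 11), S = 23.
W^NE = Σw_i − S^NE + (Σα_i)·S^NE = 57 + 4.5·23 = 160.5.
Planner: ∂(Σu_j)/∂s_i = Σα_j − 1 = 4.5 > 0, so everyone contributes w_i; S^SO = 57, W^SO = 57 + 4.5·57 = 313.5.
Deadweight loss = 153.

153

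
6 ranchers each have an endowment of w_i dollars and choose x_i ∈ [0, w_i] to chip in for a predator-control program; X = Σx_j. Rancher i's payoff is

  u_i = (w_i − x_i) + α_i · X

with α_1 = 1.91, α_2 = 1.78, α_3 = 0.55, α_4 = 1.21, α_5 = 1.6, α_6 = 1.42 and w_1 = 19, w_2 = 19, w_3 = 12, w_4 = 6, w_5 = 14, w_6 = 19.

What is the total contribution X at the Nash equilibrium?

∂u_i/∂x_i = α_i − 1, so rancher i contributes w_i if α_i > 1, else 0.
α_i > 1 for i ∈ {1, 2, 4, 5, 6}; NE contributions (19, 19, 0, 6, 14, 19), X = 77.

77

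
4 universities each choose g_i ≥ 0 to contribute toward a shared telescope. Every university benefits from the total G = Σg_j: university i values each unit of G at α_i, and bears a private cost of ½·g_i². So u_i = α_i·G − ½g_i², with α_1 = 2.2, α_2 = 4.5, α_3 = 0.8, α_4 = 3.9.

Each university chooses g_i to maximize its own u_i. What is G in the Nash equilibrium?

11.4

University i's FOC: ∂u_i/∂g_i = α_i − g_i = 0, so g_i* = α_i.
NE contributions = (2.2, 4.5, 0.8, 3.9); G = 11.4.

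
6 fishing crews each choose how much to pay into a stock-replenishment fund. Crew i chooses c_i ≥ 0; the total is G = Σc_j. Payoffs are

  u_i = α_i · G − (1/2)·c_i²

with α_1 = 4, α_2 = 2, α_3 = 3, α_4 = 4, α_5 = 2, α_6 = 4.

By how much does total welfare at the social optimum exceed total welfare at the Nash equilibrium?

754.5

Crew i's FOC: ∂u_i/∂c_i = α_i − c_i = 0, so c_i* = α_i.
NE contributions = (4, 2, 3, 4, 2, 4); G = 19.
W^NE = (Σα)·G − ½Σα_i² = 19² − ½·65 = 328.5.
Planner sets c_i = Σα_j = 19 for every i, so G^SO = 6·19 = 114.
W^SO = (Σα)·G^SO − ½·6·(Σα)² = (6/2)·19² = 1083.
Deadweight loss = W^SO − W^NE = 754.5.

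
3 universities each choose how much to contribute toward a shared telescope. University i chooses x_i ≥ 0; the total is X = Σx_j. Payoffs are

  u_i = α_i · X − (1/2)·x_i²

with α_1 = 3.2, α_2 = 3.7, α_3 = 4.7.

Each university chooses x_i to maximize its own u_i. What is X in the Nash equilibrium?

11.6

University i's FOC: ∂u_i/∂x_i = α_i − x_i = 0, so x_i* = α_i.
NE contributions = (3.2, 3.7, 4.7); X = 11.6.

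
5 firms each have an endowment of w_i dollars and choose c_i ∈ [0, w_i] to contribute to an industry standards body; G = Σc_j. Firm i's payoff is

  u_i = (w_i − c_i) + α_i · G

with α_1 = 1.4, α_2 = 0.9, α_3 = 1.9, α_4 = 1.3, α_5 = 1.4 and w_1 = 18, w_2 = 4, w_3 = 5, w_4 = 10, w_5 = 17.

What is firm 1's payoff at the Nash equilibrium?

∂u_i/∂c_i = α_i − 1, so firm i contributes w_i if α_i > 1, else 0.
α_i > 1 for i ∈ {1, 3, 4, 5}; NE contributions (18, 0, 5, 10, 17), G = 50.
u_1 = (18 − 18) + 1.4·50 = 70.

70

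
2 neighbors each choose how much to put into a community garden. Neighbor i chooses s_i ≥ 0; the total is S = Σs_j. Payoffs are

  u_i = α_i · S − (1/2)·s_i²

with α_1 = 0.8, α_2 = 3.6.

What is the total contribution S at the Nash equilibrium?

4.4

Neighbor i's FOC: ∂u_i/∂s_i = α_i − s_i = 0, so s_i* = α_i.
NE contributions = (0.8, 3.6); S = 4.4.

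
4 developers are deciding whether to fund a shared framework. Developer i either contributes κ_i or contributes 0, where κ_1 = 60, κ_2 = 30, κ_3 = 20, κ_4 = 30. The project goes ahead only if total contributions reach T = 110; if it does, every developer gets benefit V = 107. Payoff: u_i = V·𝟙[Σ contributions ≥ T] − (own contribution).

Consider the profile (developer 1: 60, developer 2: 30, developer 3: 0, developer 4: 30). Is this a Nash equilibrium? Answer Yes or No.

Yes

Total = 120 ≥ 110: provided.
Developer 1 (pledges 60, payoff 47): dropping to 0 → total 60, payoff 0. No gain.
Developer 2 (pledges 30, payoff 77): dropping to 0 → total 90, payoff 0. No gain.
Developer 3 (pledges 0, payoff 107): pledging 20 → total 140, payoff 87. No gain.
Developer 4 (pledges 30, payoff 77): dropping to 0 → total 90, payoff 0. No gain.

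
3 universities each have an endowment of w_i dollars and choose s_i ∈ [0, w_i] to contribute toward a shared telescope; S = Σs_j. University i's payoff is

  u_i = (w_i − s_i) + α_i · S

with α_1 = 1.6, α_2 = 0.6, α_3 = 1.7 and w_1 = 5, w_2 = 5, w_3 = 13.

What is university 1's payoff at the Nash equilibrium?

28.8

∂u_i/∂s_i = α_i − 1, so university i contributes w_i if α_i > 1, else 0.
α_i > 1 for i ∈ {1, 3}; NE contributions (5, 0, 13), S = 18.
u_1 = (5 − 5) + 1.6·18 = 28.8.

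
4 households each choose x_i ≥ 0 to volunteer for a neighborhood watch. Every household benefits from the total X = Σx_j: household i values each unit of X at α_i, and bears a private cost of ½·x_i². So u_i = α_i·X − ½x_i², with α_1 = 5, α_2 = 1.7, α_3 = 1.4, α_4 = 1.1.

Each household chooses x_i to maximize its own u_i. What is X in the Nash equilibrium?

Household i's FOC: ∂u_i/∂x_i = α_i − x_i = 0, so x_i* = α_i.
NE contributions = (5, 1.7, 1.4, 1.1); X = 9.2.

9.2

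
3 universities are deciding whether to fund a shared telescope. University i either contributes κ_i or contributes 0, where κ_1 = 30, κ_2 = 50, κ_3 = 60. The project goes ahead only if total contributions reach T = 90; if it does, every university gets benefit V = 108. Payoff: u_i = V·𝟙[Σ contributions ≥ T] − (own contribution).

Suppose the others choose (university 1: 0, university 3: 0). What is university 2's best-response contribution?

0

Others' total = 0. Even contributing 50 gives 50 < 90: no benefit either way.
Best response: 0.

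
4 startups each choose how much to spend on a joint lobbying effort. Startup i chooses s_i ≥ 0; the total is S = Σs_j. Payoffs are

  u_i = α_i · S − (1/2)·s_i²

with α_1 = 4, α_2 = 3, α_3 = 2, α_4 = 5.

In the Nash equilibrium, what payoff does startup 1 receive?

48

Startup i's FOC: ∂u_i/∂s_i = α_i − s_i = 0, so s_i* = α_i.
NE contributions = (4, 3, 2, 5); S = 14.
u_1 = α_1·S − ½·(s_1)² = 4·14 − ½·4² = 48.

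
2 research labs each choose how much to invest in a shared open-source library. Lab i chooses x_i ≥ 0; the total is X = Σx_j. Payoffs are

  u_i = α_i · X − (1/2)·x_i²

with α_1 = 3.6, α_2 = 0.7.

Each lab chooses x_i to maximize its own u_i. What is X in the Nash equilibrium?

4.3

Lab i's FOC: ∂u_i/∂x_i = α_i − x_i = 0, so x_i* = α_i.
NE contributions = (3.6, 0.7); X = 4.3.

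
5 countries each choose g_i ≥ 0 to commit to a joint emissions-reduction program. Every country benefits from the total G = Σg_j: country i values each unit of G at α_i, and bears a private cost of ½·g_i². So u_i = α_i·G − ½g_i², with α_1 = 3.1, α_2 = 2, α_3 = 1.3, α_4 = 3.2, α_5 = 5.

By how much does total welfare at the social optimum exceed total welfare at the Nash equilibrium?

345.01

Country i's FOC: ∂u_i/∂g_i = α_i − g_i = 0, so g_i* = α_i.
NE contributions = (3.1, 2, 1.3, 3.2, 5); G = 14.6.
W^NE = (Σα)·G − ½Σα_i² = 14.6² − ½·50.54 = 187.89.
Planner sets g_i = Σα_j = 14.6 for every i, so G^SO = 5·14.6 = 73.
W^SO = (Σα)·G^SO − ½·5·(Σα)² = (5/2)·14.6² = 532.9.
Deadweight loss = W^SO − W^NE = 345.01.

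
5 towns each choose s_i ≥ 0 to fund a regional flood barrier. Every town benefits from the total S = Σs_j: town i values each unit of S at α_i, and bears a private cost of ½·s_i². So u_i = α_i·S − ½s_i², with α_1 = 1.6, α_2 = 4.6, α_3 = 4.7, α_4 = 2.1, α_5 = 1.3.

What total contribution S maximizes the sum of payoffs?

71.5

Planner FOC: ∂(Σu_j)/∂s_i = (Σα_j) − s_i = 0, so s_i^SO = Σα_j = 14.3 for every i; S^SO = 71.5.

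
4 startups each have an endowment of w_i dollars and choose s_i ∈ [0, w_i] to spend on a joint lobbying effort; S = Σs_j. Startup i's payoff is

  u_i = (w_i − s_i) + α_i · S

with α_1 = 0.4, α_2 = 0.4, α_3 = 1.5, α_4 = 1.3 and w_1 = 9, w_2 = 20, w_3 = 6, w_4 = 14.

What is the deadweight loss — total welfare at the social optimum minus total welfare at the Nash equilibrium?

75.4

∂u_i/∂s_i = α_i − 1, so startup i contributes w_i if α_i > 1, else 0.
α_i > 1 for i ∈ {3, 4}; NE contributions (0, 0, 6, 14), S = 20.
W^NE = Σw_i − S^NE + (Σα_i)·S^NE = 49 + 2.6·20 = 101.
Planner: ∂(Σu_j)/∂s_i = Σα_j − 1 = 2.6 > 0, so everyone contributes w_i; S^SO = 49, W^SO = 49 + 2.6·49 = 176.4.
Deadweight loss = 75.4.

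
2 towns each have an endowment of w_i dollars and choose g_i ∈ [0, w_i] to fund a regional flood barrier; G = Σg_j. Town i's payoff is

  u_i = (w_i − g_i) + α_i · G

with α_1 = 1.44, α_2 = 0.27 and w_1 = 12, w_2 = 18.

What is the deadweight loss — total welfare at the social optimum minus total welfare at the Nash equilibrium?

12.78

∂u_i/∂g_i = α_i − 1, so town i contributes w_i if α_i > 1, else 0.
α_i > 1 for i ∈ {1}; NE contributions (12, 0), G = 12.
W^NE = Σw_i − G^NE + (Σα_i)·G^NE = 30 + 0.71·12 = 38.52.
Planner: ∂(Σu_j)/∂g_i = Σα_j − 1 = 0.71 > 0, so everyone contributes w_i; G^SO = 30, W^SO = 30 + 0.71·30 = 51.3.
Deadweight loss = 12.78.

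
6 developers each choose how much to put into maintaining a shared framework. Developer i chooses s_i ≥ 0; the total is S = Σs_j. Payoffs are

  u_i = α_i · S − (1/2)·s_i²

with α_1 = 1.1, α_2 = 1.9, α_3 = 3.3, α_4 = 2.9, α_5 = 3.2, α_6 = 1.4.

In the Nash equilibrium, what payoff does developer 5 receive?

Developer i's FOC: ∂u_i/∂s_i = α_i − s_i = 0, so s_i* = α_i.
NE contributions = (1.1, 1.9, 3.3, 2.9, 3.2, 1.4); S = 13.8.
u_5 = α_5·S − ½·(s_5)² = 3.2·13.8 − ½·3.2² = 39.04.

39.04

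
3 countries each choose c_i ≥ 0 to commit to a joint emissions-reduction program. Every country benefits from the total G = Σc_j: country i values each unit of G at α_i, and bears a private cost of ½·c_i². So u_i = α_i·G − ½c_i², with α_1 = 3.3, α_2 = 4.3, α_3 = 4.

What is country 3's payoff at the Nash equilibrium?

38.4

Country i's FOC: ∂u_i/∂c_i = α_i − c_i = 0, so c_i* = α_i.
NE contributions = (3.3, 4.3, 4); G = 11.6.
u_3 = α_3·G − ½·(c_3)² = 4·11.6 − ½·4² = 38.4.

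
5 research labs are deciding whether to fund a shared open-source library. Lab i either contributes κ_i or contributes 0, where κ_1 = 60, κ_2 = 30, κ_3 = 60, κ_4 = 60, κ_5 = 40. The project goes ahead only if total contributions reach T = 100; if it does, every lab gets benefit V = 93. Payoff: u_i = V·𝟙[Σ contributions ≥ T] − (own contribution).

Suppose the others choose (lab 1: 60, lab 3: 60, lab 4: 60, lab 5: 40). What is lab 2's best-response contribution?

Others' total = 220 ≥ 100; contributing adds cost 30 for no extra benefit.
Best response: 0.

0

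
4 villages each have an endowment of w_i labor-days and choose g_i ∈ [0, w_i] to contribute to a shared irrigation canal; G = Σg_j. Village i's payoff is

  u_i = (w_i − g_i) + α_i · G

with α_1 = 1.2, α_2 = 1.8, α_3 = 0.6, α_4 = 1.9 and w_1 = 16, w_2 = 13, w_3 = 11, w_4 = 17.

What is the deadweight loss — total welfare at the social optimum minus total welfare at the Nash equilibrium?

∂u_i/∂g_i = α_i − 1, so village i contributes w_i if α_i > 1, else 0.
α_i > 1 for i ∈ {1, 2, 4}; NE contributions (16, 13, 0, 17), G = 46.
W^NE = Σw_i − G^NE + (Σα_i)·G^NE = 57 + 4.5·46 = 264.
Planner: ∂(Σu_j)/∂g_i = Σα_j − 1 = 4.5 > 0, so everyone contributes w_i; G^SO = 57, W^SO = 57 + 4.5·57 = 313.5.
Deadweight loss = 49.5.

49.5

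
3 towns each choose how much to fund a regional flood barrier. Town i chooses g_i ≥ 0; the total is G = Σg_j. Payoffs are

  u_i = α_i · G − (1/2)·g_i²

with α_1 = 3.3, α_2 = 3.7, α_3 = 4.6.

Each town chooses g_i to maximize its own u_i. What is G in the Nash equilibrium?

Town i's FOC: ∂u_i/∂g_i = α_i − g_i = 0, so g_i* = α_i.
NE contributions = (3.3, 3.7, 4.6); G = 11.6.

11.6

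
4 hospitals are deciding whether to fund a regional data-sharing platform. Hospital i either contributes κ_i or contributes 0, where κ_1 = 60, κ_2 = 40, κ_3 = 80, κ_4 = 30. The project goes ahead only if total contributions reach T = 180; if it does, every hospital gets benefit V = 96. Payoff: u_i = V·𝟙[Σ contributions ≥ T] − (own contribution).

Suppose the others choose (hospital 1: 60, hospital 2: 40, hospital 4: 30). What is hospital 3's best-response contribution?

80

Others' total = 130. Contributing 80 brings total to 210 ≥ 180: gain V − κ_3 = 16.
Best response: 80.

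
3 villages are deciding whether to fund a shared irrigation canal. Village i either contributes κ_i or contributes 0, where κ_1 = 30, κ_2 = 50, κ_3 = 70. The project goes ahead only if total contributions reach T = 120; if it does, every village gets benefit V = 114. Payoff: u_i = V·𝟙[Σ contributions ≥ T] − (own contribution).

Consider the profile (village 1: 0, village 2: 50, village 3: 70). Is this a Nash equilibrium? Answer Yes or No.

Yes

Total = 120 ≥ 120: provided.
Village 1 (pledges 0, payoff 114): pledging 30 → total 150, payoff 84. No gain.
Village 2 (pledges 50, payoff 64): dropping to 0 → total 70, payoff 0. No gain.
Village 3 (pledges 70, payoff 44): dropping to 0 → total 50, payoff 0. No gain.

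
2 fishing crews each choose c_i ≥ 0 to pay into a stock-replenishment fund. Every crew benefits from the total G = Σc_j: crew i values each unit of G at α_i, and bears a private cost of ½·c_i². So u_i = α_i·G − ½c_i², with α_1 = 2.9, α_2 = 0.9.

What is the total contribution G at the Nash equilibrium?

Crew i's FOC: ∂u_i/∂c_i = α_i − c_i = 0, so c_i* = α_i.
NE contributions = (2.9, 0.9); G = 3.8.

3.8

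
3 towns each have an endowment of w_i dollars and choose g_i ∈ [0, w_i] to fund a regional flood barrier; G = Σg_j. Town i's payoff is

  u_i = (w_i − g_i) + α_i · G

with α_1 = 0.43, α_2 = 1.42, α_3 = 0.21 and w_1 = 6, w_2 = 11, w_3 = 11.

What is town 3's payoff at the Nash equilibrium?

13.31

∂u_i/∂g_i = α_i − 1, so town i contributes w_i if α_i > 1, else 0.
α_i > 1 for i ∈ {2}; NE contributions (0, 11, 0), G = 11.
u_3 = (11 − 0) + 0.21·11 = 13.31.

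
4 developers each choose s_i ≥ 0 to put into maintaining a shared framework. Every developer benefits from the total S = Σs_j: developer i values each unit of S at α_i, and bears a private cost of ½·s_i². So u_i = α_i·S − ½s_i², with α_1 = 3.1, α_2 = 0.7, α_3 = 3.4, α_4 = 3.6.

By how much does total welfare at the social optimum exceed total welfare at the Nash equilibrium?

Developer i's FOC: ∂u_i/∂s_i = α_i − s_i = 0, so s_i* = α_i.
NE contributions = (3.1, 0.7, 3.4, 3.6); S = 10.8.
W^NE = (Σα)·S − ½Σα_i² = 10.8² − ½·34.62 = 99.33.
Planner sets s_i = Σα_j = 10.8 for every i, so S^SO = 4·10.8 = 43.2.
W^SO = (Σα)·S^SO − ½·4·(Σα)² = (4/2)·10.8² = 233.28.
Deadweight loss = W^SO − W^NE = 133.95.

133.95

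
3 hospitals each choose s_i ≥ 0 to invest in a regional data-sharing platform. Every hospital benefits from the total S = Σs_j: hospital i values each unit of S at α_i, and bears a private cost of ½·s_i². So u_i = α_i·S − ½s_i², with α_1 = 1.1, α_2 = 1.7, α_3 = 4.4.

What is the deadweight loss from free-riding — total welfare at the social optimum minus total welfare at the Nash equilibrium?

37.65

Hospital i's FOC: ∂u_i/∂s_i = α_i − s_i = 0, so s_i* = α_i.
NE contributions = (1.1, 1.7, 4.4); S = 7.2.
W^NE = (Σα)·S − ½Σα_i² = 7.2² − ½·23.46 = 40.11.
Planner sets s_i = Σα_j = 7.2 for every i, so S^SO = 3·7.2 = 21.6.
W^SO = (Σα)·S^SO − ½·3·(Σα)² = (3/2)·7.2² = 77.76.
Deadweight loss = W^SO − W^NE = 37.65.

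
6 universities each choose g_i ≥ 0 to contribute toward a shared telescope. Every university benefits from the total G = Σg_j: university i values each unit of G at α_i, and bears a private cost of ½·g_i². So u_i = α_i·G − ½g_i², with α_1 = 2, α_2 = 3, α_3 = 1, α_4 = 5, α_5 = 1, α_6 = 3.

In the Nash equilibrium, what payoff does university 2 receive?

University i's FOC: ∂u_i/∂g_i = α_i − g_i = 0, so g_i* = α_i.
NE contributions = (2, 3, 1, 5, 1, 3); G = 15.
u_2 = α_2·G − ½·(g_2)² = 3·15 − ½·3² = 40.5.

40.5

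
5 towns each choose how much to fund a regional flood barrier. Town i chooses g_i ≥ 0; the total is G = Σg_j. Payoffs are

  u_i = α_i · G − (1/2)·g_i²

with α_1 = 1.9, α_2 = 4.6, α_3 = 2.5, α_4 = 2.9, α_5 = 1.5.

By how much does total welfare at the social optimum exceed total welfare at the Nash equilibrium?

Town i's FOC: ∂u_i/∂g_i = α_i − g_i = 0, so g_i* = α_i.
NE contributions = (1.9, 4.6, 2.5, 2.9, 1.5); G = 13.4.
W^NE = (Σα)·G − ½Σα_i² = 13.4² − ½·41.68 = 158.72.
Planner sets g_i = Σα_j = 13.4 for every i, so G^SO = 5·13.4 = 67.
W^SO = (Σα)·G^SO − ½·5·(Σα)² = (5/2)·13.4² = 448.9.
Deadweight loss = W^SO − W^NE = 290.18.

290.18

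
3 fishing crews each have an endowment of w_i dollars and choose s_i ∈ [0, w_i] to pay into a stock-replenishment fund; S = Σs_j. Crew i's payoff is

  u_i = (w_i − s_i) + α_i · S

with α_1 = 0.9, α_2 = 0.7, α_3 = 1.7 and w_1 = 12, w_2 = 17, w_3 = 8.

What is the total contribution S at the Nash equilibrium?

8

∂u_i/∂s_i = α_i − 1, so crew i contributes w_i if α_i > 1, else 0.
α_i > 1 for i ∈ {3}; NE contributions (0, 0, 8), S = 8.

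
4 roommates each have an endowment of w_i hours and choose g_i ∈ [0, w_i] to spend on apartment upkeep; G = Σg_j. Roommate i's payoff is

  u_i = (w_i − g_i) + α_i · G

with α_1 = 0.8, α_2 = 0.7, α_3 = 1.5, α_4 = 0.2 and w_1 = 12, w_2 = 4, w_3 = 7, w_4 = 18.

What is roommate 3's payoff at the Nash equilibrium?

10.5

∂u_i/∂g_i = α_i − 1, so roommate i contributes w_i if α_i > 1, else 0.
α_i > 1 for i ∈ {3}; NE contributions (0, 0, 7, 0), G = 7.
u_3 = (7 − 7) + 1.5·7 = 10.5.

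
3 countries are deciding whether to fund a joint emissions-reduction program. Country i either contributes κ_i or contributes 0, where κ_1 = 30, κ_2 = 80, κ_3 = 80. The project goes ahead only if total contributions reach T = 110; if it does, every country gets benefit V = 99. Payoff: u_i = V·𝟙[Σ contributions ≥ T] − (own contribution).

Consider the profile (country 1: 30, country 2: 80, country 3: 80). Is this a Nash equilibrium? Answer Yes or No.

No

Total = 190 ≥ 110: provided.
Country 1 (pledges 30, payoff 69): dropping to 0 → total 160, payoff 99. Profitable deviation.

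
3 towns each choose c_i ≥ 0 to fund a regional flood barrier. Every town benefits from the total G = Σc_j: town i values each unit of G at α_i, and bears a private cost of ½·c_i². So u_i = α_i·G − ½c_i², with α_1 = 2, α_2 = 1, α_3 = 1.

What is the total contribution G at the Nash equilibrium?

4

Town i's FOC: ∂u_i/∂c_i = α_i − c_i = 0, so c_i* = α_i.
NE contributions = (2, 1, 1); G = 4.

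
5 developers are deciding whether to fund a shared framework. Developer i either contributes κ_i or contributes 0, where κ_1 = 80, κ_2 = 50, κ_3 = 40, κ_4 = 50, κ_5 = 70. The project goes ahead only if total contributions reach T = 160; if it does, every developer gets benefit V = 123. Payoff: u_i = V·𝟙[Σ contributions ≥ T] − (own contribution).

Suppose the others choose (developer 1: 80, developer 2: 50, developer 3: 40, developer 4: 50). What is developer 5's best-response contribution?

0

Others' total = 220 ≥ 160; contributing adds cost 70 for no extra benefit.
Best response: 0.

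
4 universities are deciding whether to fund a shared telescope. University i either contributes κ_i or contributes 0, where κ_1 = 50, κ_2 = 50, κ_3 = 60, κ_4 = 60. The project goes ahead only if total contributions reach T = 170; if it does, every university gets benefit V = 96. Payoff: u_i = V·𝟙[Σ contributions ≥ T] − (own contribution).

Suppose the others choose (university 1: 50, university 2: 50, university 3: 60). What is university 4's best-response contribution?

60

Others' total = 160. Contributing 60 brings total to 220 ≥ 170: gain V − κ_4 = 36.
Best response: 60.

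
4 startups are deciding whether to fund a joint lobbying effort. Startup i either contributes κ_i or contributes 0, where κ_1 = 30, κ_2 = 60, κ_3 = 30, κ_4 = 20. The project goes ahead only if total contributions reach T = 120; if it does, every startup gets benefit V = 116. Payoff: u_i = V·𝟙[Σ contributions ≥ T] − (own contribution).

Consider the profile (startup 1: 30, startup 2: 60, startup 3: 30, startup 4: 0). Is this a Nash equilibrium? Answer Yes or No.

Total = 120 ≥ 120: provided.
Startup 1 (pledges 30, payoff 86): dropping to 0 → total 90, payoff 0. No gain.
Startup 2 (pledges 60, payoff 56): dropping to 0 → total 60, payoff 0. No gain.
Startup 3 (pledges 30, payoff 86): dropping to 0 → total 90, payoff 0. No gain.
Startup 4 (pledges 0, payoff 116): pledging 20 → total 140, payoff 96. No gain.

Yes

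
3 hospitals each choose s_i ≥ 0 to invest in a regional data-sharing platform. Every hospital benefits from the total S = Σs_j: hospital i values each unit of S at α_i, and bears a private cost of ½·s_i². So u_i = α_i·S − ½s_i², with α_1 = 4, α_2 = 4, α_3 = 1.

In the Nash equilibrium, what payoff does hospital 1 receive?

28

Hospital i's FOC: ∂u_i/∂s_i = α_i − s_i = 0, so s_i* = α_i.
NE contributions = (4, 4, 1); S = 9.
u_1 = α_1·S − ½·(s_1)² = 4·9 − ½·4² = 28.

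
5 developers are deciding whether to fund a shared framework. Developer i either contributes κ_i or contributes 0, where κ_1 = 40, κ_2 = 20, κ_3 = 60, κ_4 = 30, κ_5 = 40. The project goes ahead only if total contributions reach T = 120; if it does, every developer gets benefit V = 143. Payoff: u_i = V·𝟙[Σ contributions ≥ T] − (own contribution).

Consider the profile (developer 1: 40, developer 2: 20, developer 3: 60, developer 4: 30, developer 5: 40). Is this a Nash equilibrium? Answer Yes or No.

Total = 190 ≥ 120: provided.
Developer 1 (pledges 40, payoff 103): dropping to 0 → total 150, payoff 143. Profitable deviation.

No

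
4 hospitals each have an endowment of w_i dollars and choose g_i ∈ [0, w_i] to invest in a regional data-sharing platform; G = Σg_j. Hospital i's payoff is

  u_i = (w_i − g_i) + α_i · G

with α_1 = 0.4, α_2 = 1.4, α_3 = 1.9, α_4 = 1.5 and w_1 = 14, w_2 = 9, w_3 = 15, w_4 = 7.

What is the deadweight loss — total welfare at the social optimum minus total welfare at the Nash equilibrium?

∂u_i/∂g_i = α_i − 1, so hospital i contributes w_i if α_i > 1, else 0.
α_i > 1 for i ∈ {2, 3, 4}; NE contributions (0, 9, 15, 7), G = 31.
W^NE = Σw_i − G^NE + (Σα_i)·G^NE = 45 + 4.2·31 = 175.2.
Planner: ∂(Σu_j)/∂g_i = Σα_j − 1 = 4.2 > 0, so everyone contributes w_i; G^SO = 45, W^SO = 45 + 4.2·45 = 234.
Deadweight loss = 58.8.

58.8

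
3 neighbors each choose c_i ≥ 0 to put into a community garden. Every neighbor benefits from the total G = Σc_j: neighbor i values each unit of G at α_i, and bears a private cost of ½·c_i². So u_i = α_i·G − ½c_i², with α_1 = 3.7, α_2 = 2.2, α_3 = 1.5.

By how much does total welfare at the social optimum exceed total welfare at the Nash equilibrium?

37.77

Neighbor i's FOC: ∂u_i/∂c_i = α_i − c_i = 0, so c_i* = α_i.
NE contributions = (3.7, 2.2, 1.5); G = 7.4.
W^NE = (Σα)·G − ½Σα_i² = 7.4² − ½·20.78 = 44.37.
Planner sets c_i = Σα_j = 7.4 for every i, so G^SO = 3·7.4 = 22.2.
W^SO = (Σα)·G^SO − ½·3·(Σα)² = (3/2)·7.4² = 82.14.
Deadweight loss = W^SO − W^NE = 37.77.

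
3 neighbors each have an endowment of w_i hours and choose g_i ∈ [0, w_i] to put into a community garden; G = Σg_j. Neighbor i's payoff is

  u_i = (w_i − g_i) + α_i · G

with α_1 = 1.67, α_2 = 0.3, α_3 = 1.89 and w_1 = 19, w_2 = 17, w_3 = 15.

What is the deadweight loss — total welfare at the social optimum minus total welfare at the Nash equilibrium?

∂u_i/∂g_i = α_i − 1, so neighbor i contributes w_i if α_i > 1, else 0.
α_i > 1 for i ∈ {1, 3}; NE contributions (19, 0, 15), G = 34.
W^NE = Σw_i − G^NE + (Σα_i)·G^NE = 51 + 2.86·34 = 148.24.
Planner: ∂(Σu_j)/∂g_i = Σα_j − 1 = 2.86 > 0, so everyone contributes w_i; G^SO = 51, W^SO = 51 + 2.86·51 = 196.86.
Deadweight loss = 48.62.

48.62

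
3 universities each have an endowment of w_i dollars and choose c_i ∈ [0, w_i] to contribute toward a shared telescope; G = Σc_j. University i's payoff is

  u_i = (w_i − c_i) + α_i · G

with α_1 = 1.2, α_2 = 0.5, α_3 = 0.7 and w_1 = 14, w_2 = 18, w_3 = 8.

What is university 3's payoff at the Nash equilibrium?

∂u_i/∂c_i = α_i − 1, so university i contributes w_i if α_i > 1, else 0.
α_i > 1 for i ∈ {1}; NE contributions (14, 0, 0), G = 14.
u_3 = (8 − 0) + 0.7·14 = 17.8.

17.8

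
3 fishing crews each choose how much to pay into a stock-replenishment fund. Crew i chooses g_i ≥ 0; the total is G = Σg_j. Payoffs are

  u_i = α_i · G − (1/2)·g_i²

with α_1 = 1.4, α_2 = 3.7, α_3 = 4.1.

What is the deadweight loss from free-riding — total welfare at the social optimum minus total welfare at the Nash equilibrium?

Crew i's FOC: ∂u_i/∂g_i = α_i − g_i = 0, so g_i* = α_i.
NE contributions = (1.4, 3.7, 4.1); G = 9.2.
W^NE = (Σα)·G − ½Σα_i² = 9.2² − ½·32.46 = 68.41.
Planner sets g_i = Σα_j = 9.2 for every i, so G^SO = 3·9.2 = 27.6.
W^SO = (Σα)·G^SO − ½·3·(Σα)² = (3/2)·9.2² = 126.96.
Deadweight loss = W^SO − W^NE = 58.55.

58.55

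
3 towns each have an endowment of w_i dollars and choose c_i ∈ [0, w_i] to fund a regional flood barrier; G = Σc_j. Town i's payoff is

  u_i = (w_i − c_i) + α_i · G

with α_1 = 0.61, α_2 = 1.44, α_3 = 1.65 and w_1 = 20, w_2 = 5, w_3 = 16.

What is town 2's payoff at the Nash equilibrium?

∂u_i/∂c_i = α_i − 1, so town i contributes w_i if α_i > 1, else 0.
α_i > 1 for i ∈ {2, 3}; NE contributions (0, 5, 16), G = 21.
u_2 = (5 − 5) + 1.44·21 = 30.24.

30.24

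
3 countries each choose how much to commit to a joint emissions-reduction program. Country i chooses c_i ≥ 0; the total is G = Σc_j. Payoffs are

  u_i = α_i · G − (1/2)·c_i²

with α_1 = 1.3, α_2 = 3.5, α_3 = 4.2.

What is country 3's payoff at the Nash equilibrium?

Country i's FOC: ∂u_i/∂c_i = α_i − c_i = 0, so c_i* = α_i.
NE contributions = (1.3, 3.5, 4.2); G = 9.
u_3 = α_3·G − ½·(c_3)² = 4.2·9 − ½·4.2² = 28.98.

28.98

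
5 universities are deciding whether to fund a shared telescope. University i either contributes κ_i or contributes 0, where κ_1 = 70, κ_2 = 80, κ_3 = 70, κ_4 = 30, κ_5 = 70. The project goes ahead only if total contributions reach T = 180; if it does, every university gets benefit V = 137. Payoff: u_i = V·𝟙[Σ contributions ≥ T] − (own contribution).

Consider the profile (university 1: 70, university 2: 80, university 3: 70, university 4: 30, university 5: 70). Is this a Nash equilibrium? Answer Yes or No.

No

Total = 320 ≥ 180: provided.
University 1 (pledges 70, payoff 67): dropping to 0 → total 250, payoff 137. Profitable deviation.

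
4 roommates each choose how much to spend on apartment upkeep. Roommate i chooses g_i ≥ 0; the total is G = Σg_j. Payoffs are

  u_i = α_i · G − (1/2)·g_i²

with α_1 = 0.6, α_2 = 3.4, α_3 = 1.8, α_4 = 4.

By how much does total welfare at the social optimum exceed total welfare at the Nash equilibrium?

111.62

Roommate i's FOC: ∂u_i/∂g_i = α_i − g_i = 0, so g_i* = α_i.
NE contributions = (0.6, 3.4, 1.8, 4); G = 9.8.
W^NE = (Σα)·G − ½Σα_i² = 9.8² − ½·31.16 = 80.46.
Planner sets g_i = Σα_j = 9.8 for every i, so G^SO = 4·9.8 = 39.2.
W^SO = (Σα)·G^SO − ½·4·(Σα)² = (4/2)·9.8² = 192.08.
Deadweight loss = W^SO − W^NE = 111.62.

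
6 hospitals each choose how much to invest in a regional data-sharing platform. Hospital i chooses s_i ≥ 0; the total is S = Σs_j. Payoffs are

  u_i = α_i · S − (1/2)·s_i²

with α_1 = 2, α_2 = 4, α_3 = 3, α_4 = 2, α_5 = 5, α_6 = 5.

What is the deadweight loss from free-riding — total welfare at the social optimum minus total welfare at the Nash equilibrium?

923.5

Hospital i's FOC: ∂u_i/∂s_i = α_i − s_i = 0, so s_i* = α_i.
NE contributions = (2, 4, 3, 2, 5, 5); S = 21.
W^NE = (Σα)·S − ½Σα_i² = 21² − ½·83 = 399.5.
Planner sets s_i = Σα_j = 21 for every i, so S^SO = 6·21 = 126.
W^SO = (Σα)·S^SO − ½·6·(Σα)² = (6/2)·21² = 1323.
Deadweight loss = W^SO − W^NE = 923.5.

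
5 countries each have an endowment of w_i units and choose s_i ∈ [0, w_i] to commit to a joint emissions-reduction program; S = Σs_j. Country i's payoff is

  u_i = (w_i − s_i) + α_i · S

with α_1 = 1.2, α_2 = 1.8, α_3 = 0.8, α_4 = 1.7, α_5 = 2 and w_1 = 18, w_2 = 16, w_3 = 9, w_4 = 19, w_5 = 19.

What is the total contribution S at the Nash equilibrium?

72

∂u_i/∂s_i = α_i − 1, so country i contributes w_i if α_i > 1, else 0.
α_i > 1 for i ∈ {1, 2, 4, 5}; NE contributions (18, 16, 0, 19, 19), S = 72.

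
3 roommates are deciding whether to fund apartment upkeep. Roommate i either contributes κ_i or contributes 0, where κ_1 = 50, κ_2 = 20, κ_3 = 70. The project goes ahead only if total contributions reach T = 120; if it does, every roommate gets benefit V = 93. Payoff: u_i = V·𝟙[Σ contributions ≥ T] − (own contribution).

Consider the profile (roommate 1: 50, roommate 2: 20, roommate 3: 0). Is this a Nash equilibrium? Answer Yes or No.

No

Total = 70 < 120: not provided.
Roommate 1 (pledges 50, payoff -50): dropping to 0 → total 20, payoff 0. Profitable deviation.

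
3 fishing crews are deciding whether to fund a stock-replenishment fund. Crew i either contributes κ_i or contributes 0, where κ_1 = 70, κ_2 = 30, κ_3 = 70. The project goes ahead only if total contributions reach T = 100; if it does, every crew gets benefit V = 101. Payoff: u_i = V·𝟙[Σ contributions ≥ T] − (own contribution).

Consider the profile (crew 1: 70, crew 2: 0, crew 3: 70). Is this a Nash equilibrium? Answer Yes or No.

Total = 140 ≥ 100: provided.
Crew 1 (pledges 70, payoff 31): dropping to 0 → total 70, payoff 0. No gain.
Crew 2 (pledges 0, payoff 101): pledging 30 → total 170, payoff 71. No gain.
Crew 3 (pledges 70, payoff 31): dropping to 0 → total 70, payoff 0. No gain.

Yes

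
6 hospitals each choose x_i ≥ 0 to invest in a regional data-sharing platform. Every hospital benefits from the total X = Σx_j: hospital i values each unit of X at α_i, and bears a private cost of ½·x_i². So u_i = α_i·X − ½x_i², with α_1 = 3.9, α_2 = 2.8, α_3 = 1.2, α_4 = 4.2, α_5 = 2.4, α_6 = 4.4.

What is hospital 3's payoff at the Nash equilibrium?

21.96

Hospital i's FOC: ∂u_i/∂x_i = α_i − x_i = 0, so x_i* = α_i.
NE contributions = (3.9, 2.8, 1.2, 4.2, 2.4, 4.4); X = 18.9.
u_3 = α_3·X − ½·(x_3)² = 1.2·18.9 − ½·1.2² = 21.96.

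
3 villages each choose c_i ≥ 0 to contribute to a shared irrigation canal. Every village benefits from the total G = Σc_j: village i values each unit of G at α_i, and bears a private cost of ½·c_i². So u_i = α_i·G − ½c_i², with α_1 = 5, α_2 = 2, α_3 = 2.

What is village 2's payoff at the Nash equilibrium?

16

Village i's FOC: ∂u_i/∂c_i = α_i − c_i = 0, so c_i* = α_i.
NE contributions = (5, 2, 2); G = 9.
u_2 = α_2·G − ½·(c_2)² = 2·9 − ½·2² = 16.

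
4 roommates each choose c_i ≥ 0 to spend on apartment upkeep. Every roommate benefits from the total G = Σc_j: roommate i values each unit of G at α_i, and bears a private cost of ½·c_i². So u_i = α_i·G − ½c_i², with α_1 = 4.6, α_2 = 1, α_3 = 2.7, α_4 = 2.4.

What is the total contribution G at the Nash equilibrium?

Roommate i's FOC: ∂u_i/∂c_i = α_i − c_i = 0, so c_i* = α_i.
NE contributions = (4.6, 1, 2.7, 2.4); G = 10.7.

10.7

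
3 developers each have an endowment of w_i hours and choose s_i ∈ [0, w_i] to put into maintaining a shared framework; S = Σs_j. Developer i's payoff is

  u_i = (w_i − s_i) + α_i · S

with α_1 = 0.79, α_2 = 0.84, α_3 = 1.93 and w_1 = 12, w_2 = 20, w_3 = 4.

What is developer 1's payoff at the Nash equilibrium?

∂u_i/∂s_i = α_i − 1, so developer i contributes w_i if α_i > 1, else 0.
α_i > 1 for i ∈ {3}; NE contributions (0, 0, 4), S = 4.
u_1 = (12 − 0) + 0.79·4 = 15.16.

15.16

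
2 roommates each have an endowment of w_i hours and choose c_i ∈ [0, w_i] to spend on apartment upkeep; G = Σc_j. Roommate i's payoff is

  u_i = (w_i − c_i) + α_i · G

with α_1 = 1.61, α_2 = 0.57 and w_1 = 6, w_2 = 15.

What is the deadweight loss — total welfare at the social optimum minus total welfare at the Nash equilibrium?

17.7

∂u_i/∂c_i = α_i − 1, so roommate i contributes w_i if α_i > 1, else 0.
α_i > 1 for i ∈ {1}; NE contributions (6, 0), G = 6.
W^NE = Σw_i − G^NE + (Σα_i)·G^NE = 21 + 1.18·6 = 28.08.
Planner: ∂(Σu_j)/∂c_i = Σα_j − 1 = 1.18 > 0, so everyone contributes w_i; G^SO = 21, W^SO = 21 + 1.18·21 = 45.78.
Deadweight loss = 17.7.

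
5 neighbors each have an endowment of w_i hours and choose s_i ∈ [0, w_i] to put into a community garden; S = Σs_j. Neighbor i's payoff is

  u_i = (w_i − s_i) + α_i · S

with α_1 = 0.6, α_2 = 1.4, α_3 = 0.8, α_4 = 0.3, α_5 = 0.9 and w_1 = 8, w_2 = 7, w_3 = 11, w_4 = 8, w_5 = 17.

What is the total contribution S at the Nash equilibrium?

7

∂u_i/∂s_i = α_i − 1, so neighbor i contributes w_i if α_i > 1, else 0.
α_i > 1 for i ∈ {2}; NE contributions (0, 7, 0, 0, 0), S = 7.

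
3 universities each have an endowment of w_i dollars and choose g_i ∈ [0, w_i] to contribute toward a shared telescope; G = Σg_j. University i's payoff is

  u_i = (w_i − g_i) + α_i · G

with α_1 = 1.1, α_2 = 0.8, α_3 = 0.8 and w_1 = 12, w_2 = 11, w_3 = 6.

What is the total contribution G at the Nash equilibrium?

∂u_i/∂g_i = α_i − 1, so university i contributes w_i if α_i > 1, else 0.
α_i > 1 for i ∈ {1}; NE contributions (12, 0, 0), G = 12.

12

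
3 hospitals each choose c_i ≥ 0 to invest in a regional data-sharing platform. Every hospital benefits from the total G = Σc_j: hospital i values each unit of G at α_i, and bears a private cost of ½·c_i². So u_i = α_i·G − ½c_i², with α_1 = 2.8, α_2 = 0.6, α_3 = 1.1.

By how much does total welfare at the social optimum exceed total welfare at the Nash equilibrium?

Hospital i's FOC: ∂u_i/∂c_i = α_i − c_i = 0, so c_i* = α_i.
NE contributions = (2.8, 0.6, 1.1); G = 4.5.
W^NE = (Σα)·G − ½Σα_i² = 4.5² − ½·9.41 = 15.545.
Planner sets c_i = Σα_j = 4.5 for every i, so G^SO = 3·4.5 = 13.5.
W^SO = (Σα)·G^SO − ½·3·(Σα)² = (3/2)·4.5² = 30.375.
Deadweight loss = W^SO − W^NE = 14.83.

14.83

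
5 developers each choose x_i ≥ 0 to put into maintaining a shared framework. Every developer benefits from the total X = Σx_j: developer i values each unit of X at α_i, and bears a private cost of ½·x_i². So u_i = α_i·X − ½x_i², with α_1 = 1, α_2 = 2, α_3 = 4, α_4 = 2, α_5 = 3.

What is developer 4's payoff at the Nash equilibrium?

22

Developer i's FOC: ∂u_i/∂x_i = α_i − x_i = 0, so x_i* = α_i.
NE contributions = (1, 2, 4, 2, 3); X = 12.
u_4 = α_4·X − ½·(x_4)² = 2·12 − ½·2² = 22.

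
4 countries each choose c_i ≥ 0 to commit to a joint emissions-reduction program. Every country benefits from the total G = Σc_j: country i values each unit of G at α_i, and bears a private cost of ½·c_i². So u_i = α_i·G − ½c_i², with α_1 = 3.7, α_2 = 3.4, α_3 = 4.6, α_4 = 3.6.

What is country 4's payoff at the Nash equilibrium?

Country i's FOC: ∂u_i/∂c_i = α_i − c_i = 0, so c_i* = α_i.
NE contributions = (3.7, 3.4, 4.6, 3.6); G = 15.3.
u_4 = α_4·G − ½·(c_4)² = 3.6·15.3 − ½·3.6² = 48.6.

48.6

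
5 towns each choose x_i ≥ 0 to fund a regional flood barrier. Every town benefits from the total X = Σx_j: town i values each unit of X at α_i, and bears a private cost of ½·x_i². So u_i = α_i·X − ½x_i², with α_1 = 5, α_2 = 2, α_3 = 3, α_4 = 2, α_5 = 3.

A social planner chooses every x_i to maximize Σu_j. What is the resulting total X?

75

Planner FOC: ∂(Σu_j)/∂x_i = (Σα_j) − x_i = 0, so x_i^SO = Σα_j = 15 for every i; X^SO = 75.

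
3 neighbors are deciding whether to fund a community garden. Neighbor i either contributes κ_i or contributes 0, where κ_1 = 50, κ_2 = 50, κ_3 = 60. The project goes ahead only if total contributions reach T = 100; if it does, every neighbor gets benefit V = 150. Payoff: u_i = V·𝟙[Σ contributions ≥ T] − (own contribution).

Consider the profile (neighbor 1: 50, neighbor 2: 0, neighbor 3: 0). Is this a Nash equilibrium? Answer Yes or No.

No

Total = 50 < 100: not provided.
Neighbor 1 (pledges 50, payoff -50): dropping to 0 → total 0, payoff 0. Profitable deviation.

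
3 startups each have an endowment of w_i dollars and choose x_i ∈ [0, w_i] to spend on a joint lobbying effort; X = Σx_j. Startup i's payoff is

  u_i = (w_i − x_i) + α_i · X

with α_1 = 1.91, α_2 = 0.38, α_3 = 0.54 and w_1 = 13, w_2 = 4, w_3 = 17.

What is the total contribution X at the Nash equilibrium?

13

∂u_i/∂x_i = α_i − 1, so startup i contributes w_i if α_i > 1, else 0.
α_i > 1 for i ∈ {1}; NE contributions (13, 0, 0), X = 13.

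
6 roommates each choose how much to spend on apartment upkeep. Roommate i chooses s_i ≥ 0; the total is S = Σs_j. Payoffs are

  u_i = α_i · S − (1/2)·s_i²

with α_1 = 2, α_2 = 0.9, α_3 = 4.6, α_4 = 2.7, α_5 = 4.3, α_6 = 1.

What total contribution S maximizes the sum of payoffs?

Planner FOC: ∂(Σu_j)/∂s_i = (Σα_j) − s_i = 0, so s_i^SO = Σα_j = 15.5 for every i; S^SO = 93.

93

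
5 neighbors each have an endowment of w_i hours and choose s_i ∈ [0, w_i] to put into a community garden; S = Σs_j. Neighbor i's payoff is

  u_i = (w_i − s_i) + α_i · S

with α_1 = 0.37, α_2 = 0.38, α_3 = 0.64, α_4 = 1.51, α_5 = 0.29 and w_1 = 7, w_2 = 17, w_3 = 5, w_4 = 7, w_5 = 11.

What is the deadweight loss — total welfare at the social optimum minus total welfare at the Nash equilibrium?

∂u_i/∂s_i = α_i − 1, so neighbor i contributes w_i if α_i > 1, else 0.
α_i > 1 for i ∈ {4}; NE contributions (0, 0, 0, 7, 0), S = 7.
W^NE = Σw_i − S^NE + (Σα_i)·S^NE = 47 + 2.19·7 = 62.33.
Planner: ∂(Σu_j)/∂s_i = Σα_j − 1 = 2.19 > 0, so everyone contributes w_i; S^SO = 47, W^SO = 47 + 2.19·47 = 149.93.
Deadweight loss = 87.6.

87.6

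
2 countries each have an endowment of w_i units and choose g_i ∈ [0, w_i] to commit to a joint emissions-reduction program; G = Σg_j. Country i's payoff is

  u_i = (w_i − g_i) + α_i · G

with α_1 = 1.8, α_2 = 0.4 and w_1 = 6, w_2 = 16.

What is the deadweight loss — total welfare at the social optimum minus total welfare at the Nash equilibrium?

19.2

∂u_i/∂g_i = α_i − 1, so country i contributes w_i if α_i > 1, else 0.
α_i > 1 for i ∈ {1}; NE contributions (6, 0), G = 6.
W^NE = Σw_i − G^NE + (Σα_i)·G^NE = 22 + 1.2·6 = 29.2.
Planner: ∂(Σu_j)/∂g_i = Σα_j − 1 = 1.2 > 0, so everyone contributes w_i; G^SO = 22, W^SO = 22 + 1.2·22 = 48.4.
Deadweight loss = 19.2.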